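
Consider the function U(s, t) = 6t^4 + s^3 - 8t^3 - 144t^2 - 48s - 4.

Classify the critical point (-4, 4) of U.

saddle point

The mixed partial ∂²U/∂s∂t is 0, so the Hessian at any point is diag(U_ss, U_tt) = diag(6s, 24(3t^2 - 2t - 12)).
At (-4, 4): H = diag(-24, 672).
The eigenvalues have opposite signs, so H is indefinite: a saddle point.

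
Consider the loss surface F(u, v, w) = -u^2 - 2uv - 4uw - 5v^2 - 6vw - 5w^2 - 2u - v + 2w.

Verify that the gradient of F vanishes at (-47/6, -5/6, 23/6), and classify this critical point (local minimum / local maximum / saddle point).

local maximum

∇F = (-2u - 2v - 4w - 2, -2u - 10v - 6w - 1, -4u - 6v - 10w + 2); substituting (-47/6, -5/6, 23/6) gives ∇F = (0, 0, 0), so (-47/6, -5/6, 23/6) is indeed a critical point.
The Hessian is constant: H = [[-2, -2, -4], [-2, -10, -6], [-4, -6, -10]].
Leading principal minors: Δ₁ = -2, Δ₂ = 16, Δ₃ = -24.
The minors alternate sign starting negative (−, +, −), so H is negative definite: a local maximum.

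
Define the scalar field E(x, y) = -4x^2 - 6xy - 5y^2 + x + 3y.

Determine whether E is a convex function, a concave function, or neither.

E is quadratic, so its Hessian is the constant matrix H = [[-8, -6], [-6, -10]].
det(H) = 44, tr(H) = -18.
det(H) > 0 and tr(H) < 0, so H is negative definite everywhere: concave.

concave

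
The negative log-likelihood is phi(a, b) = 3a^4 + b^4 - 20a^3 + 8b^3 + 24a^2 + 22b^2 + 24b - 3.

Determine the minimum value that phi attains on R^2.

phi(a,b) separates as P(a) + Q(b) − 3, so its minimum is min P + min Q − 3.
P'(a) = 12a(a - 4)(a - 1) vanishes at a ∈ {0, 1, 4}; Q'(b) = 4(b + 1)(b + 2)(b + 3) vanishes at b ∈ {-3, -2, -1}.
Local minima of P (where P''>0): P(0)=0, P(4)=-128. Local minima of Q: Q(-3)=-9, Q(-1)=-9.
So the global minimum of phi is P(4) + Q(-3) − 3 = -128 − 9 − 3 = -140, attained at (4, -3).

-140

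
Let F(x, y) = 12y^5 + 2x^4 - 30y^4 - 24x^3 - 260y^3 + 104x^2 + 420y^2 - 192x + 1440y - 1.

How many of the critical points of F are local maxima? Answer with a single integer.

2

F separates as a function of x plus a function of y, so ∇F=0 decouples.
∂F/∂x = 8(x - 4)(x - 3)(x - 2) = 0 at x ∈ {2, 3, 4}; ∂F/∂y = 60(y - 4)(y - 2)(y + 1)(y + 3) = 0 at y ∈ {-3, -1, 2, 4}.
The Hessian is diagonal: diag(F_xx, F_yy). Second derivatives: F_xx(2)=16, F_xx(3)=-8, F_xx(4)=16; F_yy(-3)=-4200, F_yy(-1)=1800, F_yy(2)=-1800, F_yy(4)=4200.
Local maxima occur where both diagonal entries negative: (3, -3), (3, 2). Count: 2.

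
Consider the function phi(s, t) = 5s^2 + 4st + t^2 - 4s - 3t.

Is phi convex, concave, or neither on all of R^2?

convex

phi is quadratic, so its Hessian is the constant matrix H = [[10, 4], [4, 2]].
det(H) = 4, tr(H) = 12.
det(H) > 0 and tr(H) > 0, so H is positive definite everywhere: convex.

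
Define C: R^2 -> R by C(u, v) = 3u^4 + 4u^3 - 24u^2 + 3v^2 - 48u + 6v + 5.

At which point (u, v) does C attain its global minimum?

(2, -1)

C(u,v) separates as P(u) + Q(v) + 5, so its minimum is min P + min Q + 5.
P'(u) = 12(u - 2)(u + 1)(u + 2) vanishes at u ∈ {-2, -1, 2}; Q'(v) = 6v + 6 vanishes at v ∈ {-1}.
Local minima of P (where P''>0): P(-2)=16, P(2)=-112. Local minima of Q: Q(-1)=-3.
So the global minimum of C is P(2) + Q(-1) + 5 = -112 − 3 + 5 = -110, attained at (2, -1).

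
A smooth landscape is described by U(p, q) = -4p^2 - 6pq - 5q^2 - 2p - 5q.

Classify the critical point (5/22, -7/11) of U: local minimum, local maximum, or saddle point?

local maximum

The Hessian of U is constant: H = [[-8, -6], [-6, -10]].
det(H) = (-8)·(-10) − (-6)² = 44.
det(H) > 0 and tr(H) = -18 < 0, so H is negative definite and the point is a local maximum.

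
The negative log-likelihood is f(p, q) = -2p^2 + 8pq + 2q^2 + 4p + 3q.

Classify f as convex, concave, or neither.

f is quadratic, so its Hessian is the constant matrix H = [[-4, 8], [8, 4]].
det(H) = -80, tr(H) = 0.
det(H) < 0, so H is indefinite: neither convex nor concave.

neither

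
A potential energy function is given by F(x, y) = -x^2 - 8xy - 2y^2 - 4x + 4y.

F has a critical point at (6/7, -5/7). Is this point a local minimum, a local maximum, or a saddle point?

The Hessian of F is constant: H = [[-2, -8], [-8, -4]].
det(H) = (-2)·(-4) − (-8)² = -56.
Since det(H) < 0, H is indefinite and the critical point is a saddle point.

saddle point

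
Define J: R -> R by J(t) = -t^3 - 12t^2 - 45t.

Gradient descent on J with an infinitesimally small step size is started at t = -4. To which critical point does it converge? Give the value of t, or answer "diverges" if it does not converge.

-5

J'(t) = -3(t + 3)(t + 5), so J'(-4) = 3.
Gradient descent moves in the -J' direction, i.e. t is decreasing.
The nearest critical point in that direction is t = -5, where J'' = 6 > 0 (a local minimum). The iterate converges there.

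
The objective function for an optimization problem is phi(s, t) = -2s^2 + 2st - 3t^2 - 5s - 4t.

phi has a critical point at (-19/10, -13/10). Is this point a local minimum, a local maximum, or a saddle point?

The Hessian of phi is constant: H = [[-4, 2], [2, -6]].
det(H) = (-4)·(-6) − 2² = 20.
det(H) > 0 and tr(H) = -10 < 0, so H is negative definite and the point is a local maximum.

local maximum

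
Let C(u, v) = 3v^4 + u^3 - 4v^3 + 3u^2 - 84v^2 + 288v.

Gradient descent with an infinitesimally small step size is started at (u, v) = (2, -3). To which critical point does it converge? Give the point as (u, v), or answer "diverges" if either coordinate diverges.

(0, -4)

C is separable, so gradient descent decouples: u follows -∂C/∂u, v follows -∂C/∂v.
∂C/∂u = 3u(u + 2); at u=2 this is 24, so u decreases.
∂C/∂v = 12(v - 3)(v - 2)(v + 4); at v=-3 this is 360, so v decreases.
u converges to its nearest critical value 0 (a local min of the u-part); v converges to -4. The iterate converges to (0, -4).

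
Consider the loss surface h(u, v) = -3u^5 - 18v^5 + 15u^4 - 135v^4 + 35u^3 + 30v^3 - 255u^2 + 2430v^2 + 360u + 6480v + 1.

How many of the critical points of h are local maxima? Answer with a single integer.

h separates as a function of u plus a function of v, so ∇h=0 decouples.
∂h/∂u = -15(u - 4)(u - 2)(u - 1)(u + 3) = 0 at u ∈ {-3, 1, 2, 4}; ∂h/∂v = -90(v - 3)(v + 2)(v + 3)(v + 4) = 0 at v ∈ {-4, -3, -2, 3}.
The Hessian is diagonal: diag(h_uu, h_vv). Second derivatives: h_uu(-3)=2100, h_uu(1)=-180, h_uu(2)=150, h_uu(4)=-630; h_vv(-4)=1260, h_vv(-3)=-540, h_vv(-2)=900, h_vv(3)=-18900.
Local maxima occur where both diagonal entries negative: (1, -3), (1, 3), (4, -3), (4, 3). Count: 4.

4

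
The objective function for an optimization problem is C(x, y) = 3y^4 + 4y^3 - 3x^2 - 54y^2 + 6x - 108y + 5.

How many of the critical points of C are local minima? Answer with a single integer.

0

C separates as a function of x plus a function of y, so ∇C=0 decouples.
∂C/∂x = -6(x - 1) = 0 at x ∈ {1}; ∂C/∂y = 12(y - 3)(y + 1)(y + 3) = 0 at y ∈ {-3, -1, 3}.
The Hessian is diagonal: diag(C_xx, C_yy). Second derivatives: C_xx(1)=-6; C_yy(-3)=144, C_yy(-1)=-96, C_yy(3)=288.
Local minima occur where both diagonal entries positive: none. Count: 0.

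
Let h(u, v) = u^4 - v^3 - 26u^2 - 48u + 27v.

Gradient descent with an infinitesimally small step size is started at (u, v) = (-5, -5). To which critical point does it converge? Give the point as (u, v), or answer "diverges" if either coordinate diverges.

h is separable, so gradient descent decouples: u follows -∂h/∂u, v follows -∂h/∂v.
∂h/∂u = 4(u - 4)(u + 1)(u + 3); at u=-5 this is -288, so u increases.
∂h/∂v = -3(v - 3)(v + 3); at v=-5 this is -48, so v increases.
u converges to its nearest critical value -3 (a local min of the u-part); v converges to -3. The iterate converges to (-3, -3).

(-3, -3)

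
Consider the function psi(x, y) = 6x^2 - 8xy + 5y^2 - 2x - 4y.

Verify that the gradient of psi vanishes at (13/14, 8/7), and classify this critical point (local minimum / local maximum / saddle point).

local minimum

∇psi = (12x - 8y - 2, -8x + 10y - 4); substituting (13/14, 8/7) gives ∇psi = (0, 0), so (13/14, 8/7) is indeed a critical point.
The Hessian of psi is constant: H = [[12, -8], [-8, 10]].
det(H) = 12·10 − (-8)² = 56.
det(H) > 0 and tr(H) = 22 > 0, so H is positive definite and the point is a local minimum.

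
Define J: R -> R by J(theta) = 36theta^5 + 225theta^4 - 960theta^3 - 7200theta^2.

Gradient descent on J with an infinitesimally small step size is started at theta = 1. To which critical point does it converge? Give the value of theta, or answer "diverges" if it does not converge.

J'(theta) = 180theta(theta - 4)(theta + 4)(theta + 5), so J'(1) = -16200.
Gradient descent moves in the -J' direction, i.e. theta is increasing.
The nearest critical point in that direction is theta = 4, where J'' = 51840 > 0 (a local minimum). The iterate converges there.

4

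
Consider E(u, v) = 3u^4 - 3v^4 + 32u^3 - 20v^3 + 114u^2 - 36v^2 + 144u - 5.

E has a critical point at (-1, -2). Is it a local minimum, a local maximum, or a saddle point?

The mixed partial ∂²E/∂u∂v is 0, so the Hessian at any point is diag(E_uu, E_vv) = diag(12(3u^2 + 16u + 19), -12(3v^2 + 10v + 6)).
At (-1, -2): H = diag(72, 24).
Both eigenvalues are positive, so H is positive definite: a local minimum.

local minimum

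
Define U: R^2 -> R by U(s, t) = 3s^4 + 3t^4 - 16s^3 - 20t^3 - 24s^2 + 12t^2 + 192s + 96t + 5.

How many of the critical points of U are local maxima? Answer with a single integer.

U separates as a function of s plus a function of t, so ∇U=0 decouples.
∂U/∂s = 12(s - 4)(s - 2)(s + 2) = 0 at s ∈ {-2, 2, 4}; ∂U/∂t = 12(t - 4)(t - 2)(t + 1) = 0 at t ∈ {-1, 2, 4}.
The Hessian is diagonal: diag(U_ss, U_tt). Second derivatives: U_ss(-2)=288, U_ss(2)=-96, U_ss(4)=144; U_tt(-1)=180, U_tt(2)=-72, U_tt(4)=120.
Local maxima occur where both diagonal entries negative: (2, 2). Count: 1.

1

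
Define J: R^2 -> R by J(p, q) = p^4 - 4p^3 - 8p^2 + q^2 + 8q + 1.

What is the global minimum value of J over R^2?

J(p,q) separates as A(p) + B(q) + 1, so its minimum is min A + min B + 1.
A'(p) = 4p(p - 4)(p + 1) vanishes at p ∈ {-1, 0, 4}; B'(q) = 2q + 8 vanishes at q ∈ {-4}.
Local minima of A (where A''>0): A(-1)=-3, A(4)=-128. Local minima of B: B(-4)=-16.
So the global minimum of J is A(4) + B(-4) + 1 = -128 − 16 + 1 = -143, attained at (4, -4).

-143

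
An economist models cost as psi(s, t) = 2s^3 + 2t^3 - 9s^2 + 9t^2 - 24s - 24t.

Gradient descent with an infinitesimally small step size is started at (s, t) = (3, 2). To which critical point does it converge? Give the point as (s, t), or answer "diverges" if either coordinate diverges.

psi is separable, so gradient descent decouples: s follows -∂psi/∂s, t follows -∂psi/∂t.
∂psi/∂s = 6(s - 4)(s + 1); at s=3 this is -24, so s increases.
∂psi/∂t = 6(t - 1)(t + 4); at t=2 this is 36, so t decreases.
s converges to its nearest critical value 4 (a local min of the s-part); t converges to 1. The iterate converges to (4, 1).

(4, 1)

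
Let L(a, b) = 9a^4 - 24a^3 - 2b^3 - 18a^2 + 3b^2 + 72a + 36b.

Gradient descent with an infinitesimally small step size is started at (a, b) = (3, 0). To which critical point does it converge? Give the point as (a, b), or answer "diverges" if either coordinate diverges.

(2, -2)

L is separable, so gradient descent decouples: a follows -∂L/∂a, b follows -∂L/∂b.
∂L/∂a = 36(a - 2)(a - 1)(a + 1); at a=3 this is 288, so a decreases.
∂L/∂b = -6(b - 3)(b + 2); at b=0 this is 36, so b decreases.
a converges to its nearest critical value 2 (a local min of the a-part); b converges to -2. The iterate converges to (2, -2).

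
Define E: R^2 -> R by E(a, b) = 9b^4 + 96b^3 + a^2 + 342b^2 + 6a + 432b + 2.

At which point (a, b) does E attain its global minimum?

E(a,b) separates as P(a) + Q(b) + 2, so its minimum is min P + min Q + 2.
P'(a) = 2a + 6 vanishes at a ∈ {-3}; Q'(b) = 36(b + 1)(b + 3)(b + 4) vanishes at b ∈ {-4, -3, -1}.
Local minima of P (where P''>0): P(-3)=-9. Local minima of Q: Q(-4)=-96, Q(-1)=-177.
So the global minimum of E is P(-3) + Q(-1) + 2 = -9 − 177 + 2 = -184, attained at (-3, -1).

(-3, -1)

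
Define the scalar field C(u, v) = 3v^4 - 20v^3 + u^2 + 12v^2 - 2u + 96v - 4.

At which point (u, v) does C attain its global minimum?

(1, -1)

C(u,v) separates as P(u) + Q(v) − 4, so its minimum is min P + min Q − 4.
P'(u) = 2u - 2 vanishes at u ∈ {1}; Q'(v) = 12(v - 4)(v - 2)(v + 1) vanishes at v ∈ {-1, 2, 4}.
Local minima of P (where P''>0): P(1)=-1. Local minima of Q: Q(-1)=-61, Q(4)=64.
So the global minimum of C is P(1) + Q(-1) − 4 = -1 − 61 − 4 = -66, attained at (1, -1).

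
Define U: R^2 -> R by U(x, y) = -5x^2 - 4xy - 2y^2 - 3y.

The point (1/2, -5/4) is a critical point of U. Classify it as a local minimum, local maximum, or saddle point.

local maximum

The Hessian of U is constant: H = [[-10, -4], [-4, -4]].
det(H) = (-10)·(-4) − (-4)² = 24.
det(H) > 0 and tr(H) = -14 < 0, so H is negative definite and the point is a local maximum.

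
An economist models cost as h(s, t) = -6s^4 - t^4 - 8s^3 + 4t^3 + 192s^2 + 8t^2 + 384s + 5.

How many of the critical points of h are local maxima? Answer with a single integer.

h separates as a function of s plus a function of t, so ∇h=0 decouples.
∂h/∂s = -24(s - 4)(s + 1)(s + 4) = 0 at s ∈ {-4, -1, 4}; ∂h/∂t = -4t(t - 4)(t + 1) = 0 at t ∈ {-1, 0, 4}.
The Hessian is diagonal: diag(h_ss, h_tt). Second derivatives: h_ss(-4)=-576, h_ss(-1)=360, h_ss(4)=-960; h_tt(-1)=-20, h_tt(0)=16, h_tt(4)=-80.
Local maxima occur where both diagonal entries negative: (-4, -1), (-4, 4), (4, -1), (4, 4). Count: 4.

4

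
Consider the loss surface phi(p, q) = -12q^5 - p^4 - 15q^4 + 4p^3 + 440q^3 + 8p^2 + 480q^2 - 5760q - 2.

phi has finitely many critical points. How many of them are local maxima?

phi separates as a function of p plus a function of q, so ∇phi=0 decouples.
∂phi/∂p = -4p(p - 4)(p + 1) = 0 at p ∈ {-1, 0, 4}; ∂phi/∂q = -60(q - 4)(q - 2)(q + 3)(q + 4) = 0 at q ∈ {-4, -3, 2, 4}.
The Hessian is diagonal: diag(phi_pp, phi_qq). Second derivatives: phi_pp(-1)=-20, phi_pp(0)=16, phi_pp(4)=-80; phi_qq(-4)=2880, phi_qq(-3)=-2100, phi_qq(2)=3600, phi_qq(4)=-6720.
Local maxima occur where both diagonal entries negative: (-1, -3), (-1, 4), (4, -3), (4, 4). Count: 4.

4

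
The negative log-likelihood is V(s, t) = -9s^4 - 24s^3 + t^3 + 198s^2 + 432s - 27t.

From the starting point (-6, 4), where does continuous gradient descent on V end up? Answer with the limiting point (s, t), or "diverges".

V is separable, so gradient descent decouples: s follows -∂V/∂s, t follows -∂V/∂t.
∂V/∂s = -36(s - 3)(s + 1)(s + 4); at s=-6 this is 3240, so s decreases.
∂V/∂t = 3(t - 3)(t + 3); at t=4 this is 21, so t decreases.
The s-coordinate has no critical point in that direction and runs off to infinity.

diverges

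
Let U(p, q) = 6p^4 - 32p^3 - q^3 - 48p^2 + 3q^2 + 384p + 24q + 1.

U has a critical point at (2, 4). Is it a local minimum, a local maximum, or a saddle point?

local maximum

The mixed partial ∂²U/∂p∂q is 0, so the Hessian at any point is diag(U_pp, U_qq) = diag(24(3p^2 - 8p - 4), 6(-q + 1)).
At (2, 4): H = diag(-192, -18).
Both eigenvalues are negative, so H is negative definite: a local maximum.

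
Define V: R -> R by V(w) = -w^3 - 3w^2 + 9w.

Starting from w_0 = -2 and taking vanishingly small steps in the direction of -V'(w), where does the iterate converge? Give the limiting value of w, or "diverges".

V'(w) = -3(w - 1)(w + 3), so V'(-2) = 9.
Gradient descent moves in the -V' direction, i.e. w is decreasing.
The nearest critical point in that direction is w = -3, where V'' = 12 > 0 (a local minimum). The iterate converges there.

-3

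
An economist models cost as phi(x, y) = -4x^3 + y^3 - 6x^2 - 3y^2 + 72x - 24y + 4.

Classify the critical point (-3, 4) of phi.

local minimum

The mixed partial ∂²phi/∂x∂y is 0, so the Hessian at any point is diag(phi_xx, phi_yy) = diag(-12(2x + 1), 6(y - 1)).
At (-3, 4): H = diag(60, 18).
Both eigenvalues are positive, so H is positive definite: a local minimum.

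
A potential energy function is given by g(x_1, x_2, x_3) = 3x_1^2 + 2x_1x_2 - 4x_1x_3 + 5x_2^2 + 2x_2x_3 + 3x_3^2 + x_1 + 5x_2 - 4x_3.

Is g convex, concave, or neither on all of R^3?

g is quadratic, so its Hessian is the constant matrix H = [[6, 2, -4], [2, 10, 2], [-4, 2, 6]].
Leading principal minors: 6, 56, 120.
All positive ⇒ H ≻ 0 ⇒ convex.

convex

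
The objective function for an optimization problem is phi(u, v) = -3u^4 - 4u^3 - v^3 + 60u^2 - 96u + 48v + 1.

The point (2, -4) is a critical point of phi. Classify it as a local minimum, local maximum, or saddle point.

saddle point

The mixed partial ∂²phi/∂u∂v is 0, so the Hessian at any point is diag(phi_uu, phi_vv) = diag(12(-3u^2 - 2u + 10), -6v).
At (2, -4): H = diag(-72, 24).
The eigenvalues have opposite signs, so H is indefinite: a saddle point.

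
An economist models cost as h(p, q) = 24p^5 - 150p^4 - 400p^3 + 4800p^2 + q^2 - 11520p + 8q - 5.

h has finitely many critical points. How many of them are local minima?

2

h separates as a function of p plus a function of q, so ∇h=0 decouples.
∂h/∂p = 120(p - 4)(p - 3)(p - 2)(p + 4) = 0 at p ∈ {-4, 2, 3, 4}; ∂h/∂q = 2(q + 4) = 0 at q ∈ {-4}.
The Hessian is diagonal: diag(h_pp, h_qq). Second derivatives: h_pp(-4)=-40320, h_pp(2)=1440, h_pp(3)=-840, h_pp(4)=1920; h_qq(-4)=2.
Local minima occur where both diagonal entries positive: (2, -4), (4, -4). Count: 2.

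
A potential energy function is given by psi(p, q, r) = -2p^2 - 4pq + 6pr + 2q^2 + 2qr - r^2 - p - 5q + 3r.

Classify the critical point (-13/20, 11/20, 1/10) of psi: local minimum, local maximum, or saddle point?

The Hessian is constant: H = [[-4, -4, 6], [-4, 4, 2], [6, 2, -2]].
Leading principal minors: Δ₁ = -4, Δ₂ = -32, Δ₃ = -160.
The minors fit neither the all-positive nor the alternating-sign pattern, so H is indefinite: a saddle point.

saddle point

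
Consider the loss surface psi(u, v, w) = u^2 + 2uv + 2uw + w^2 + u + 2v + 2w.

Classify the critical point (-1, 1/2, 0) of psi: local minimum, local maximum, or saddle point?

The Hessian is constant: H = [[2, 2, 2], [2, 0, 0], [2, 0, 2]].
Leading principal minors: Δ₁ = 2, Δ₂ = -4, Δ₃ = -8.
The minors fit neither the all-positive nor the alternating-sign pattern, so H is indefinite: a saddle point.

saddle point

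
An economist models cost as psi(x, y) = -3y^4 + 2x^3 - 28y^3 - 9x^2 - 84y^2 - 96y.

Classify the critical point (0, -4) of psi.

local maximum

The mixed partial ∂²psi/∂x∂y is 0, so the Hessian at any point is diag(psi_xx, psi_yy) = diag(6(2x - 3), -12(3y^2 + 14y + 14)).
At (0, -4): H = diag(-18, -72).
Both eigenvalues are negative, so H is negative definite: a local maximum.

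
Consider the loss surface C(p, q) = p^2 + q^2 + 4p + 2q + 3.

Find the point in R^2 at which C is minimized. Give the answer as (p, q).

(-2, -1)

C(p,q) separates as A(p) + B(q) + 3, so its minimum is min A + min B + 3.
A'(p) = 2p + 4 vanishes at p ∈ {-2}; B'(q) = 2q + 2 vanishes at q ∈ {-1}.
Local minima of A (where A''>0): A(-2)=-4. Local minima of B: B(-1)=-1.
So the global minimum of C is A(-2) + B(-1) + 3 = -4 − 1 + 3 = -2, attained at (-2, -1).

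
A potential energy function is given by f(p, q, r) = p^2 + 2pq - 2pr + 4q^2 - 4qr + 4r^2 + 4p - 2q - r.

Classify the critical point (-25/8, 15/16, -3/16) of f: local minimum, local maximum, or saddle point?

The Hessian is constant: H = [[2, 2, -2], [2, 8, -4], [-2, -4, 8]].
Leading principal minors: Δ₁ = 2, Δ₂ = 12, Δ₃ = 64.
All leading minors are positive, so H is positive definite: a local minimum.

local minimum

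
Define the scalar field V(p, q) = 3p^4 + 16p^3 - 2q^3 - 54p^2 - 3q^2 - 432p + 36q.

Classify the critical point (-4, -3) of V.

local minimum

The mixed partial ∂²V/∂p∂q is 0, so the Hessian at any point is diag(V_pp, V_qq) = diag(12(3p^2 + 8p - 9), -6(2q + 1)).
At (-4, -3): H = diag(84, 30).
Both eigenvalues are positive, so H is positive definite: a local minimum.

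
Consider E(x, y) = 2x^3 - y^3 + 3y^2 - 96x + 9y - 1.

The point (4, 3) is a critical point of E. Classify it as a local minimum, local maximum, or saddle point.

saddle point

The mixed partial ∂²E/∂x∂y is 0, so the Hessian at any point is diag(E_xx, E_yy) = diag(12x, 6(-y + 1)).
At (4, 3): H = diag(48, -12).
The eigenvalues have opposite signs, so H is indefinite: a saddle point.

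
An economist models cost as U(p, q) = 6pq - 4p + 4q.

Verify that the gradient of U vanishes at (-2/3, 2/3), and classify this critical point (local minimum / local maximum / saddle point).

saddle point

∇U = (6q - 4, 6p + 4); substituting (-2/3, 2/3) gives ∇U = (0, 0), so (-2/3, 2/3) is indeed a critical point.
The Hessian of U is constant: H = [[0, 6], [6, 0]].
det(H) = 0·0 − 6² = -36.
Since det(H) < 0, H is indefinite and the critical point is a saddle point.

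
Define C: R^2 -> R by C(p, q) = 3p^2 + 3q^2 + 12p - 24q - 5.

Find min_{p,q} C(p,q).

-65

C(p,q) separates as A(p) + B(q) − 5, so its minimum is min A + min B − 5.
A'(p) = 6p + 12 vanishes at p ∈ {-2}; B'(q) = 6q - 24 vanishes at q ∈ {4}.
Local minima of A (where A''>0): A(-2)=-12. Local minima of B: B(4)=-48.
So the global minimum of C is A(-2) + B(4) − 5 = -12 − 48 − 5 = -65, attained at (-2, 4).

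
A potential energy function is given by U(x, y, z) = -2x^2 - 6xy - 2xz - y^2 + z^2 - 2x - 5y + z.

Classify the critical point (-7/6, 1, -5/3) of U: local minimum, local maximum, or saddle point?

The Hessian is constant: H = [[-4, -6, -2], [-6, -2, 0], [-2, 0, 2]].
Leading principal minors: Δ₁ = -4, Δ₂ = -28, Δ₃ = -48.
The minors fit neither the all-positive nor the alternating-sign pattern, so H is indefinite: a saddle point.

saddle point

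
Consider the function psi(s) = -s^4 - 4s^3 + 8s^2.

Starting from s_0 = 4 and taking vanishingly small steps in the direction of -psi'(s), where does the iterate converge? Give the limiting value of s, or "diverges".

diverges

psi'(s) = -4s(s - 1)(s + 4), so psi'(4) = -384.
Gradient descent moves in the -psi' direction, i.e. s is increasing.
There is no critical point above s=4, and psi' keeps the same sign, so the iterate runs off to +∞.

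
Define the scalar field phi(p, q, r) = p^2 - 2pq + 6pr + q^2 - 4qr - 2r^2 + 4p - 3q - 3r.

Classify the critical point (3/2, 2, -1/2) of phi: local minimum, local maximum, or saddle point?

saddle point

The Hessian is constant: H = [[2, -2, 6], [-2, 2, -4], [6, -4, -4]].
Leading principal minors: Δ₁ = 2, Δ₂ = 0, Δ₃ = -8.
The minors fit neither the all-positive nor the alternating-sign pattern, so H is indefinite: a saddle point.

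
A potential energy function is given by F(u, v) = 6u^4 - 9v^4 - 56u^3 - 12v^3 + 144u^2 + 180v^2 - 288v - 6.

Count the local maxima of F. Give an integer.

F separates as a function of u plus a function of v, so ∇F=0 decouples.
∂F/∂u = 24u(u - 4)(u - 3) = 0 at u ∈ {0, 3, 4}; ∂F/∂v = -36(v - 2)(v - 1)(v + 4) = 0 at v ∈ {-4, 1, 2}.
The Hessian is diagonal: diag(F_uu, F_vv). Second derivatives: F_uu(0)=288, F_uu(3)=-72, F_uu(4)=96; F_vv(-4)=-1080, F_vv(1)=180, F_vv(2)=-216.
Local maxima occur where both diagonal entries negative: (3, -4), (3, 2). Count: 2.

2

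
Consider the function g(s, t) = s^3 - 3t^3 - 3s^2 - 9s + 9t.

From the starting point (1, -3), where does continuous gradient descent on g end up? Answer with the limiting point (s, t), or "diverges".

(3, -1)

g is separable, so gradient descent decouples: s follows -∂g/∂s, t follows -∂g/∂t.
∂g/∂s = 3(s - 3)(s + 1); at s=1 this is -12, so s increases.
∂g/∂t = -9(t - 1)(t + 1); at t=-3 this is -72, so t increases.
s converges to its nearest critical value 3 (a local min of the s-part); t converges to -1. The iterate converges to (3, -1).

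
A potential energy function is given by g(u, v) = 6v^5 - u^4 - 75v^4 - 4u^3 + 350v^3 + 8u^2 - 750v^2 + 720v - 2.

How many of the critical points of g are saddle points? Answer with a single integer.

g separates as a function of u plus a function of v, so ∇g=0 decouples.
∂g/∂u = -4u(u - 1)(u + 4) = 0 at u ∈ {-4, 0, 1}; ∂g/∂v = 30(v - 4)(v - 3)(v - 2)(v - 1) = 0 at v ∈ {1, 2, 3, 4}.
The Hessian is diagonal: diag(g_uu, g_vv). Second derivatives: g_uu(-4)=-80, g_uu(0)=16, g_uu(1)=-20; g_vv(1)=-180, g_vv(2)=60, g_vv(3)=-60, g_vv(4)=180.
Saddle points occur where the two diagonal entries have opposite signs: (-4, 2), (-4, 4), (0, 1), (0, 3), (1, 2), (1, 4). Count: 6.

6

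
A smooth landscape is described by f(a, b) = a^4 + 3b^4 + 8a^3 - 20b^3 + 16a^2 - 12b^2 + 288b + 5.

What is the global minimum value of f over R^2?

f(a,b) separates as P(a) + Q(b) + 5, so its minimum is min P + min Q + 5.
P'(a) = 4a(a + 2)(a + 4) vanishes at a ∈ {-4, -2, 0}; Q'(b) = 12(b - 4)(b - 3)(b + 2) vanishes at b ∈ {-2, 3, 4}.
Local minima of P (where P''>0): P(-4)=0, P(0)=0. Local minima of Q: Q(-2)=-416, Q(4)=448.
So the global minimum of f is P(-4) + Q(-2) + 5 = 0 − 416 + 5 = -411, attained at (-4, -2).

-411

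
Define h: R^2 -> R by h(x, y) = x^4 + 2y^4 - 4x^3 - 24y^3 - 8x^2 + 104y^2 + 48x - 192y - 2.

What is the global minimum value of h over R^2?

h(x,y) separates as P(x) + Q(y) − 2, so its minimum is min P + min Q − 2.
P'(x) = 4(x - 3)(x - 2)(x + 2) vanishes at x ∈ {-2, 2, 3}; Q'(y) = 8(y - 4)(y - 3)(y - 2) vanishes at y ∈ {2, 3, 4}.
Local minima of P (where P''>0): P(-2)=-80, P(3)=45. Local minima of Q: Q(2)=-128, Q(4)=-128.
So the global minimum of h is P(-2) + Q(2) − 2 = -80 − 128 − 2 = -210, attained at (-2, 2).

-210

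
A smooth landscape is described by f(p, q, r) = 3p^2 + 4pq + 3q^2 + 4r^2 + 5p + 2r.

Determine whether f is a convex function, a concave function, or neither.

f is quadratic, so its Hessian is the constant matrix H = [[6, 4, 0], [4, 6, 0], [0, 0, 8]].
Leading principal minors: 6, 20, 160.
All positive ⇒ H ≻ 0 ⇒ convex.

convex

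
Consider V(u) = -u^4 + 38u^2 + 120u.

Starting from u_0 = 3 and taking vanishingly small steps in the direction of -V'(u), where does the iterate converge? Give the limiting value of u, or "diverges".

-2

V'(u) = -4(u - 5)(u + 2)(u + 3), so V'(3) = 240.
Gradient descent moves in the -V' direction, i.e. u is decreasing.
The nearest critical point in that direction is u = -2, where V'' = 28 > 0 (a local minimum). The iterate converges there.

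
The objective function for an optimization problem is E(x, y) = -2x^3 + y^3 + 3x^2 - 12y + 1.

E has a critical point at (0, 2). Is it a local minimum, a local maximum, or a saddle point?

The mixed partial ∂²E/∂x∂y is 0, so the Hessian at any point is diag(E_xx, E_yy) = diag(6(-2x + 1), 6y).
At (0, 2): H = diag(6, 12).
Both eigenvalues are positive, so H is positive definite: a local minimum.

local minimum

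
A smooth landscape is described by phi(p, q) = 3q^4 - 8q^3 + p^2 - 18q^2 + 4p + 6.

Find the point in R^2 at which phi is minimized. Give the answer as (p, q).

phi(p,q) separates as A(p) + B(q) + 6, so its minimum is min A + min B + 6.
A'(p) = 2p + 4 vanishes at p ∈ {-2}; B'(q) = 12q(q - 3)(q + 1) vanishes at q ∈ {-1, 0, 3}.
Local minima of A (where A''>0): A(-2)=-4. Local minima of B: B(-1)=-7, B(3)=-135.
So the global minimum of phi is A(-2) + B(3) + 6 = -4 − 135 + 6 = -133, attained at (-2, 3).

(-2, 3)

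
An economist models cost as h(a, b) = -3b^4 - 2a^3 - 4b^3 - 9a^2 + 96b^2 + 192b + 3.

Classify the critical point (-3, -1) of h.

The mixed partial ∂²h/∂a∂b is 0, so the Hessian at any point is diag(h_aa, h_bb) = diag(-6(2a + 3), 12(-3b^2 - 2b + 16)).
At (-3, -1): H = diag(18, 180).
Both eigenvalues are positive, so H is positive definite: a local minimum.

local minimum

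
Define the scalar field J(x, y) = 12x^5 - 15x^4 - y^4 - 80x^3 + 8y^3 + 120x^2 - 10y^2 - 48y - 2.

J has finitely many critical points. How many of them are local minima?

2

J separates as a function of x plus a function of y, so ∇J=0 decouples.
∂J/∂x = 60x(x - 2)(x - 1)(x + 2) = 0 at x ∈ {-2, 0, 1, 2}; ∂J/∂y = -4(y - 4)(y - 3)(y + 1) = 0 at y ∈ {-1, 3, 4}.
The Hessian is diagonal: diag(J_xx, J_yy). Second derivatives: J_xx(-2)=-1440, J_xx(0)=240, J_xx(1)=-180, J_xx(2)=480; J_yy(-1)=-80, J_yy(3)=16, J_yy(4)=-20.
Local minima occur where both diagonal entries positive: (0, 3), (2, 3). Count: 2.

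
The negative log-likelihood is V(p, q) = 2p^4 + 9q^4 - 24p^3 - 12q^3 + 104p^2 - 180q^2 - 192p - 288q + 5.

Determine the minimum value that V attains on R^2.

V(p,q) separates as A(p) + B(q) + 5, so its minimum is min A + min B + 5.
A'(p) = 8(p - 4)(p - 3)(p - 2) vanishes at p ∈ {2, 3, 4}; B'(q) = 36(q - 4)(q + 1)(q + 2) vanishes at q ∈ {-2, -1, 4}.
Local minima of A (where A''>0): A(2)=-128, A(4)=-128. Local minima of B: B(-2)=96, B(4)=-2496.
So the global minimum of V is A(2) + B(4) + 5 = -128 − 2496 + 5 = -2619, attained at (2, 4).

-2619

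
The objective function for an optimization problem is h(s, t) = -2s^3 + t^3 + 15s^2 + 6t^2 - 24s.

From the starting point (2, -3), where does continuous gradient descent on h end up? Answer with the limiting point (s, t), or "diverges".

h is separable, so gradient descent decouples: s follows -∂h/∂s, t follows -∂h/∂t.
∂h/∂s = -6(s - 4)(s - 1); at s=2 this is 12, so s decreases.
∂h/∂t = 3t(t + 4); at t=-3 this is -9, so t increases.
s converges to its nearest critical value 1 (a local min of the s-part); t converges to 0. The iterate converges to (1, 0).

(1, 0)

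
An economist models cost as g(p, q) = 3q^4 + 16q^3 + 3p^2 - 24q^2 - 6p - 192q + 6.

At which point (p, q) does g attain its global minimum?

g(p,q) separates as A(p) + B(q) + 6, so its minimum is min A + min B + 6.
A'(p) = 6p - 6 vanishes at p ∈ {1}; B'(q) = 12(q - 2)(q + 2)(q + 4) vanishes at q ∈ {-4, -2, 2}.
Local minima of A (where A''>0): A(1)=-3. Local minima of B: B(-4)=128, B(2)=-304.
So the global minimum of g is A(1) + B(2) + 6 = -3 − 304 + 6 = -301, attained at (1, 2).

(1, 2)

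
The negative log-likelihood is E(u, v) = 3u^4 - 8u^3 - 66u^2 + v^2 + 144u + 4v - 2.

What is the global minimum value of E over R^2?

E(u,v) separates as P(u) + Q(v) − 2, so its minimum is min P + min Q − 2.
P'(u) = 12(u - 4)(u - 1)(u + 3) vanishes at u ∈ {-3, 1, 4}; Q'(v) = 2v + 4 vanishes at v ∈ {-2}.
Local minima of P (where P''>0): P(-3)=-567, P(4)=-224. Local minima of Q: Q(-2)=-4.
So the global minimum of E is P(-3) + Q(-2) − 2 = -567 − 4 − 2 = -573, attained at (-3, -2).

-573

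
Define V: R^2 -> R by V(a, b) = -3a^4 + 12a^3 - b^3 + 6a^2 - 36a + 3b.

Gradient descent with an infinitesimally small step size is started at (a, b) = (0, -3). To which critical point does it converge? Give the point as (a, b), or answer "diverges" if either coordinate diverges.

V is separable, so gradient descent decouples: a follows -∂V/∂a, b follows -∂V/∂b.
∂V/∂a = -12(a - 3)(a - 1)(a + 1); at a=0 this is -36, so a increases.
∂V/∂b = -3(b - 1)(b + 1); at b=-3 this is -24, so b increases.
a converges to its nearest critical value 1 (a local min of the a-part); b converges to -1. The iterate converges to (1, -1).

(1, -1)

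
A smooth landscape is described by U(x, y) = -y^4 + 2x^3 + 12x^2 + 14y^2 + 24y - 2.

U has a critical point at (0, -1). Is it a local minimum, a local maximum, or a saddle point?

local minimum

The mixed partial ∂²U/∂x∂y is 0, so the Hessian at any point is diag(U_xx, U_yy) = diag(12(x + 2), 4(-3y^2 + 7)).
At (0, -1): H = diag(24, 16).
Both eigenvalues are positive, so H is positive definite: a local minimum.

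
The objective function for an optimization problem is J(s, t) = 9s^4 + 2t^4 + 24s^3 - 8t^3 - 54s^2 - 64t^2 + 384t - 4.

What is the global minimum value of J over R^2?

J(s,t) separates as P(s) + Q(t) − 4, so its minimum is min P + min Q − 4.
P'(s) = 36s(s - 1)(s + 3) vanishes at s ∈ {-3, 0, 1}; Q'(t) = 8(t - 4)(t - 3)(t + 4) vanishes at t ∈ {-4, 3, 4}.
Local minima of P (where P''>0): P(-3)=-405, P(1)=-21. Local minima of Q: Q(-4)=-1536, Q(4)=512.
So the global minimum of J is P(-3) + Q(-4) − 4 = -405 − 1536 − 4 = -1945, attained at (-3, -4).

-1945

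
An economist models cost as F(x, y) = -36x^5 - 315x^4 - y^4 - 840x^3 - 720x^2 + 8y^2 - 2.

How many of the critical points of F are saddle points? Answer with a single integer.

6

F separates as a function of x plus a function of y, so ∇F=0 decouples.
∂F/∂x = -180x(x + 1)(x + 2)(x + 4) = 0 at x ∈ {-4, -2, -1, 0}; ∂F/∂y = -4y(y - 2)(y + 2) = 0 at y ∈ {-2, 0, 2}.
The Hessian is diagonal: diag(F_xx, F_yy). Second derivatives: F_xx(-4)=4320, F_xx(-2)=-720, F_xx(-1)=540, F_xx(0)=-1440; F_yy(-2)=-32, F_yy(0)=16, F_yy(2)=-32.
Saddle points occur where the two diagonal entries have opposite signs: (-4, -2), (-4, 2), (-2, 0), (-1, -2), (-1, 2), (0, 0). Count: 6.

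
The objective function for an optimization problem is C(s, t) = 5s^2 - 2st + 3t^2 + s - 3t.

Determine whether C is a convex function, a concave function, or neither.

C is quadratic, so its Hessian is the constant matrix H = [[10, -2], [-2, 6]].
det(H) = 56, tr(H) = 16.
det(H) > 0 and tr(H) > 0, so H is positive definite everywhere: convex.

convex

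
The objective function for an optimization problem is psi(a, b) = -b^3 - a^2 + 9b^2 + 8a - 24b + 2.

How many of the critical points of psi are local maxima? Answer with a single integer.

1

psi separates as a function of a plus a function of b, so ∇psi=0 decouples.
∂psi/∂a = -2(a - 4) = 0 at a ∈ {4}; ∂psi/∂b = -3(b - 4)(b - 2) = 0 at b ∈ {2, 4}.
The Hessian is diagonal: diag(psi_aa, psi_bb). Second derivatives: psi_aa(4)=-2; psi_bb(2)=6, psi_bb(4)=-6.
Local maxima occur where both diagonal entries negative: (4, 4). Count: 1.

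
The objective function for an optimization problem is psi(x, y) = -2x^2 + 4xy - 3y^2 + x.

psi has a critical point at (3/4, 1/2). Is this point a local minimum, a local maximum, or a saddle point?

The Hessian of psi is constant: H = [[-4, 4], [4, -6]].
det(H) = (-4)·(-6) − 4² = 8.
det(H) > 0 and tr(H) = -10 < 0, so H is negative definite and the point is a local maximum.

local maximum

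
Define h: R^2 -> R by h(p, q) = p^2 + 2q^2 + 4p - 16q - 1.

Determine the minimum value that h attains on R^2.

-37

h(p,q) separates as A(p) + B(q) − 1, so its minimum is min A + min B − 1.
A'(p) = 2p + 4 vanishes at p ∈ {-2}; B'(q) = 4q - 16 vanishes at q ∈ {4}.
Local minima of A (where A''>0): A(-2)=-4. Local minima of B: B(4)=-32.
So the global minimum of h is A(-2) + B(4) − 1 = -4 − 32 − 1 = -37, attained at (-2, 4).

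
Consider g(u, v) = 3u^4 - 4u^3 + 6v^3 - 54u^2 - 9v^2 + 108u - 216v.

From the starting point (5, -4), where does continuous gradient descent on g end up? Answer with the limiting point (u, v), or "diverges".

diverges

g is separable, so gradient descent decouples: u follows -∂g/∂u, v follows -∂g/∂v.
∂g/∂u = 12(u - 3)(u - 1)(u + 3); at u=5 this is 768, so u decreases.
∂g/∂v = 18(v - 4)(v + 3); at v=-4 this is 144, so v decreases.
The v-coordinate has no critical point in that direction and runs off to infinity.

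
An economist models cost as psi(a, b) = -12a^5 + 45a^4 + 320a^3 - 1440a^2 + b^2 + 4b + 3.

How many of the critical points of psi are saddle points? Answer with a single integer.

2

psi separates as a function of a plus a function of b, so ∇psi=0 decouples.
∂psi/∂a = -60a(a - 4)(a - 3)(a + 4) = 0 at a ∈ {-4, 0, 3, 4}; ∂psi/∂b = 2(b + 2) = 0 at b ∈ {-2}.
The Hessian is diagonal: diag(psi_aa, psi_bb). Second derivatives: psi_aa(-4)=13440, psi_aa(0)=-2880, psi_aa(3)=1260, psi_aa(4)=-1920; psi_bb(-2)=2.
Saddle points occur where the two diagonal entries have opposite signs: (0, -2), (4, -2). Count: 2.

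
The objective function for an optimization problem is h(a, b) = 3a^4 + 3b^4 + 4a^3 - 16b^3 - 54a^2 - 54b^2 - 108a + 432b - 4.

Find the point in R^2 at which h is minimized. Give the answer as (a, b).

(3, -3)

h(a,b) separates as P(a) + Q(b) − 4, so its minimum is min P + min Q − 4.
P'(a) = 12(a - 3)(a + 1)(a + 3) vanishes at a ∈ {-3, -1, 3}; Q'(b) = 12(b - 4)(b - 3)(b + 3) vanishes at b ∈ {-3, 3, 4}.
Local minima of P (where P''>0): P(-3)=-27, P(3)=-459. Local minima of Q: Q(-3)=-1107, Q(4)=608.
So the global minimum of h is P(3) + Q(-3) − 4 = -459 − 1107 − 4 = -1570, attained at (3, -3).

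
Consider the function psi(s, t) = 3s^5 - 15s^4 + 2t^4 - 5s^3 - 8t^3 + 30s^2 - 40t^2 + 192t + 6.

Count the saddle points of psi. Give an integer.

psi separates as a function of s plus a function of t, so ∇psi=0 decouples.
∂psi/∂s = 15s(s - 4)(s - 1)(s + 1) = 0 at s ∈ {-1, 0, 1, 4}; ∂psi/∂t = 8(t - 4)(t - 2)(t + 3) = 0 at t ∈ {-3, 2, 4}.
The Hessian is diagonal: diag(psi_ss, psi_tt). Second derivatives: psi_ss(-1)=-150, psi_ss(0)=60, psi_ss(1)=-90, psi_ss(4)=900; psi_tt(-3)=280, psi_tt(2)=-80, psi_tt(4)=112.
Saddle points occur where the two diagonal entries have opposite signs: (-1, -3), (-1, 4), (0, 2), (1, -3), (1, 4), (4, 2). Count: 6.

6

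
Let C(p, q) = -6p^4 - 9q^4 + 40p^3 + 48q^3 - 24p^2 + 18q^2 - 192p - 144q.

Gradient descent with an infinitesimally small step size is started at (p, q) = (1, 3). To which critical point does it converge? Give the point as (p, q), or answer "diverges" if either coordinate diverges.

C is separable, so gradient descent decouples: p follows -∂C/∂p, q follows -∂C/∂q.
∂C/∂p = -24(p - 4)(p - 2)(p + 1); at p=1 this is -144, so p increases.
∂C/∂q = -36(q - 4)(q - 1)(q + 1); at q=3 this is 288, so q decreases.
p converges to its nearest critical value 2 (a local min of the p-part); q converges to 1. The iterate converges to (2, 1).

(2, 1)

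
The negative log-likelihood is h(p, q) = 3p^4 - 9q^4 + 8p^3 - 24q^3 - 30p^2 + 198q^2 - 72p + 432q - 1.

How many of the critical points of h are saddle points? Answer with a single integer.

5

h separates as a function of p plus a function of q, so ∇h=0 decouples.
∂h/∂p = 12(p - 2)(p + 1)(p + 3) = 0 at p ∈ {-3, -1, 2}; ∂h/∂q = -36(q - 3)(q + 1)(q + 4) = 0 at q ∈ {-4, -1, 3}.
The Hessian is diagonal: diag(h_pp, h_qq). Second derivatives: h_pp(-3)=120, h_pp(-1)=-72, h_pp(2)=180; h_qq(-4)=-756, h_qq(-1)=432, h_qq(3)=-1008.
Saddle points occur where the two diagonal entries have opposite signs: (-3, -4), (-3, 3), (-1, -1), (2, -4), (2, 3). Count: 5.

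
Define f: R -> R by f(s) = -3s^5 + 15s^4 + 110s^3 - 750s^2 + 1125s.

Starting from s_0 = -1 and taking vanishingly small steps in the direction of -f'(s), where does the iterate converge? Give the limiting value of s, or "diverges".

f'(s) = -15(s - 5)(s - 3)(s - 1)(s + 5), so f'(-1) = 2880.
Gradient descent moves in the -f' direction, i.e. s is decreasing.
The nearest critical point in that direction is s = -5, where f'' = 7200 > 0 (a local minimum). The iterate converges there.

-5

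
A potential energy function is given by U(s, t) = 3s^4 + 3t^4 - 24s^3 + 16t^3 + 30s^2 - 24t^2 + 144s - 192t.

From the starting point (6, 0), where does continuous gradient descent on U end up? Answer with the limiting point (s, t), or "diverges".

(4, 2)

U is separable, so gradient descent decouples: s follows -∂U/∂s, t follows -∂U/∂t.
∂U/∂s = 12(s - 4)(s - 3)(s + 1); at s=6 this is 504, so s decreases.
∂U/∂t = 12(t - 2)(t + 2)(t + 4); at t=0 this is -192, so t increases.
s converges to its nearest critical value 4 (a local min of the s-part); t converges to 2. The iterate converges to (4, 2).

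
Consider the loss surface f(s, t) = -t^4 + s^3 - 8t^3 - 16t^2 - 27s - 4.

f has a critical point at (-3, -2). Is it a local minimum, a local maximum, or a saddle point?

saddle point

The mixed partial ∂²f/∂s∂t is 0, so the Hessian at any point is diag(f_ss, f_tt) = diag(6s, -4(3t^2 + 12t + 8)).
At (-3, -2): H = diag(-18, 16).
The eigenvalues have opposite signs, so H is indefinite: a saddle point.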